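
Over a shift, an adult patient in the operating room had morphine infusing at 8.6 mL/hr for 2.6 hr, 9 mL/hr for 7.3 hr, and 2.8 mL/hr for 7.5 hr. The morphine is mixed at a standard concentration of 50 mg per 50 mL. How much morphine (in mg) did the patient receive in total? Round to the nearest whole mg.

109 mg

Concentration = 50 mg ÷ 50 mL = 1 mg/mL
Stage 1: 8.6 mL/hr × 2.6 hr = 22.36 mL → 22.36 mL × 1 mg/mL = 22.36 mg
Stage 2: 9 mL/hr × 7.3 hr = 65.7 mL → 65.7 mL × 1 mg/mL = 65.7 mg
Stage 3: 2.8 mL/hr × 7.5 hr = 21 mL → 21 mL × 1 mg/mL = 21 mg
Total = 22.36 + 65.7 + 21 = 109.06 mg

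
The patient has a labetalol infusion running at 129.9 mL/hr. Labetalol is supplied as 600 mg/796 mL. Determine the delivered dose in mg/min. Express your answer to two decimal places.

1.63 mg/min

Concentration = 600 mg ÷ 796 mL = 0.7537688 mg/mL
Drug rate = 129.9 mL/hr × 0.7537688 mg/mL = 97.91457 mg/hr
97.91457 mg/hr ÷ 60 min/hr = 1.63191 mg/min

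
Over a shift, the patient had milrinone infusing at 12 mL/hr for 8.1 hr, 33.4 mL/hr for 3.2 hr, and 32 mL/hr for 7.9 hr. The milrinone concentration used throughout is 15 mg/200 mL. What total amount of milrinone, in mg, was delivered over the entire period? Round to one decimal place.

34.3 mg

Concentration = 15 mg ÷ 200 mL = 0.075 mg/mL
Stage 1: 12 mL/hr × 8.1 hr = 97.2 mL → 97.2 mL × 0.075 mg/mL = 7.29 mg
Stage 2: 33.4 mL/hr × 3.2 hr = 106.88 mL → 106.88 mL × 0.075 mg/mL = 8.016 mg
Stage 3: 32 mL/hr × 7.9 hr = 252.8 mL → 252.8 mL × 0.075 mg/mL = 18.96 mg
Total = 7.29 + 8.016 + 18.96 = 34.266 mg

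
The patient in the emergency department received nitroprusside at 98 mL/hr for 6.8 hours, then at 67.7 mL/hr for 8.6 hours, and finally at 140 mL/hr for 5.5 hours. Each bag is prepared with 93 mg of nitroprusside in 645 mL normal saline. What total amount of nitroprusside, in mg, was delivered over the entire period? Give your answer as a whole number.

Concentration = 93 mg ÷ 645 mL = 0.144186 mg/mL
Stage 1: 98 mL/hr × 6.8 hr = 666.4 mL → 666.4 mL × 0.144186 mg/mL = 96.08558 mg
Stage 2: 67.7 mL/hr × 8.6 hr = 582.22 mL → 582.22 mL × 0.144186 mg/mL = 83.948 mg
Stage 3: 140 mL/hr × 5.5 hr = 770 mL → 770 mL × 0.144186 mg/mL = 111.0233 mg
Total = 96.08558 + 83.948 + 111.0233 = 291.0568 mg

291 mg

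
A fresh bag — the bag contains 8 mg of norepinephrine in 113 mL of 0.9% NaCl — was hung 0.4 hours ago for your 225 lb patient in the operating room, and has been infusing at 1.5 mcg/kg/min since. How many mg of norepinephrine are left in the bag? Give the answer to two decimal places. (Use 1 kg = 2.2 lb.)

4.32 mg

Weight = 225 lb ÷ 2.2 lb/kg = 102.2727 kg
Dose = 1.5 mcg/kg/min × 102.2727 kg = 153.4091 mcg/min
153.4091 mcg/min × 60 min/hr = 9204.545 mcg/hr
Concentration = 8 mg ÷ 113 mL = 0.07079646 mg/mL = 70.79646 mcg/mL
Rate = 9204.545 mcg/hr ÷ 70.79646 mcg/mL = 130.0142 mL/hr
Volume infused = 130.0142 mL/hr × 0.4 hr = 52.00568 mL
Volume remaining = 113 − 52.00568 = 60.99432 mL
Drug remaining = 60.99432 mL × 70.79646 mcg/mL = 4318.182 mcg = 4.318182 mg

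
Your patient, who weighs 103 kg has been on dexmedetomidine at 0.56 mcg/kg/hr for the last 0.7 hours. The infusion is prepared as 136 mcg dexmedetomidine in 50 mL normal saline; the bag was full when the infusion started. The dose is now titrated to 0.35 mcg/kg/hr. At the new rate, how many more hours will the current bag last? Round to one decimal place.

Initial rate:
Dose = 0.56 mcg/kg/hr × 103 kg = 57.68 mcg/hr
Concentration = 136 mcg ÷ 50 mL = 2.72 mcg/mL
Rate = 57.68 mcg/hr ÷ 2.72 mcg/mL = 21.20588 mL/hr
Volume infused so far = 21.20588 mL/hr × 0.7 hr = 14.84412 mL
Volume remaining = 50 − 14.84412 = 35.15588 mL
New rate:
Dose = 0.35 mcg/kg/hr × 103 kg = 36.05 mcg/hr
Rate = 36.05 mcg/hr ÷ 2.72 mcg/mL = 13.25368 mL/hr
Time remaining = 35.15588 mL ÷ 13.25368 mL/hr = 2.652538 hr

2.7 hours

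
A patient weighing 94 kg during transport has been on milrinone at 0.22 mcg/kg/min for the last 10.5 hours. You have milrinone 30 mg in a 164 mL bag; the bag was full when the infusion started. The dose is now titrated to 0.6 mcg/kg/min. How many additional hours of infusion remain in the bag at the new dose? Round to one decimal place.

Initial rate:
Dose = 0.22 mcg/kg/min × 94 kg = 20.68 mcg/min
20.68 mcg/min × 60 min/hr = 1240.8 mcg/hr
Concentration = 30 mg ÷ 164 mL = 0.1829268 mg/mL = 182.9268 mcg/mL
Rate = 1240.8 mcg/hr ÷ 182.9268 mcg/mL = 6.78304 mL/hr
Volume infused so far = 6.78304 mL/hr × 10.5 hr = 71.22192 mL
Volume remaining = 164 − 71.22192 = 92.77808 mL
New rate:
Dose = 0.6 mcg/kg/min × 94 kg = 56.4 mcg/min
56.4 mcg/min × 60 min/hr = 3384 mcg/hr
Rate = 3384 mcg/hr ÷ 182.9268 mcg/mL = 18.4992 mL/hr
Time remaining = 92.77808 mL ÷ 18.4992 mL/hr = 5.015248 hr

5.0 hours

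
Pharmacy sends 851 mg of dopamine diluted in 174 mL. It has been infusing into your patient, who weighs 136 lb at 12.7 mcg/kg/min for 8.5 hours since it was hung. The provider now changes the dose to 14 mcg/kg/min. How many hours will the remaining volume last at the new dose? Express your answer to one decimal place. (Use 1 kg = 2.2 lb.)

8.7 hours

Initial rate:
Weight = 136 lb ÷ 2.2 lb/kg = 61.81818 kg
Dose = 12.7 mcg/kg/min × 61.81818 kg = 785.0909 mcg/min
785.0909 mcg/min × 60 min/hr = 47105.45 mcg/hr
Concentration = 851 mg ÷ 174 mL = 4.890805 mg/mL = 4890.805 mcg/mL
Rate = 47105.45 mcg/hr ÷ 4890.805 mcg/mL = 9.631433 mL/hr
Volume infused so far = 9.631433 mL/hr × 8.5 hr = 81.86718 mL
Volume remaining = 174 − 81.86718 = 92.13282 mL
New rate:
Dose = 14 mcg/kg/min × 61.81818 kg = 865.4545 mcg/min
865.4545 mcg/min × 60 min/hr = 51927.27 mcg/hr
Rate = 51927.27 mcg/hr ÷ 4890.805 mcg/mL = 10.61733 mL/hr
Time remaining = 92.13282 mL ÷ 10.61733 mL/hr = 8.677591 hr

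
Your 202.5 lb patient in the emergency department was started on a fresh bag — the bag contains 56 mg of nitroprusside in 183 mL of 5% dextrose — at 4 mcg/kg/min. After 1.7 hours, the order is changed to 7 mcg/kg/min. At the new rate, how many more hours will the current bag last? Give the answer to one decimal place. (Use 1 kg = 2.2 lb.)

Initial rate:
Weight = 202.5 lb ÷ 2.2 lb/kg = 92.04545 kg
Dose = 4 mcg/kg/min × 92.04545 kg = 368.1818 mcg/min
368.1818 mcg/min × 60 min/hr = 22090.91 mcg/hr
Concentration = 56 mg ÷ 183 mL = 0.3060109 mg/mL = 306.0109 mcg/mL
Rate = 22090.91 mcg/hr ÷ 306.0109 mcg/mL = 72.18994 mL/hr
Volume infused so far = 72.18994 mL/hr × 1.7 hr = 122.7229 mL
Volume remaining = 183 − 122.7229 = 60.27711 mL
New rate:
Dose = 7 mcg/kg/min × 92.04545 kg = 644.3182 mcg/min
644.3182 mcg/min × 60 min/hr = 38659.09 mcg/hr
Rate = 38659.09 mcg/hr ÷ 306.0109 mcg/mL = 126.3324 mL/hr
Time remaining = 60.27711 mL ÷ 126.3324 mL/hr = 0.4771311 hr

0.5 hours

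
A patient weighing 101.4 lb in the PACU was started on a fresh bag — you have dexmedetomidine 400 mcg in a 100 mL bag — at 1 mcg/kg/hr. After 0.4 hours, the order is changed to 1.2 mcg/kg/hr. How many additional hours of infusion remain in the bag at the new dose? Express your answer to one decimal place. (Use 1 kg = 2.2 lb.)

Initial rate:
Weight = 101.4 lb ÷ 2.2 lb/kg = 46.09091 kg
Dose = 1 mcg/kg/hr × 46.09091 kg = 46.09091 mcg/hr
Concentration = 400 mcg ÷ 100 mL = 4 mcg/mL
Rate = 46.09091 mcg/hr ÷ 4 mcg/mL = 11.52273 mL/hr
Volume infused so far = 11.52273 mL/hr × 0.4 hr = 4.609091 mL
Volume remaining = 100 − 4.609091 = 95.39091 mL
New rate:
Dose = 1.2 mcg/kg/hr × 46.09091 kg = 55.30909 mcg/hr
Rate = 55.30909 mcg/hr ÷ 4 mcg/mL = 13.82727 mL/hr
Time remaining = 95.39091 mL ÷ 13.82727 mL/hr = 6.898751 hr

6.9 hours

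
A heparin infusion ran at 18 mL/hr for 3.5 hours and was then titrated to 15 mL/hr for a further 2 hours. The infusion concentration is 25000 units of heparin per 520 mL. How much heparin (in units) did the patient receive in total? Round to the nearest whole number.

Concentration = 25000 units ÷ 520 mL = 48.07692 units/mL
Stage 1: 18 mL/hr × 3.5 hr = 63 mL → 63 mL × 48.07692 units/mL = 3028.846 units
Stage 2: 15 mL/hr × 2 hr = 30 mL → 30 mL × 48.07692 units/mL = 1442.308 units
Total = 3028.846 + 1442.308 = 4471.154 units

4471 units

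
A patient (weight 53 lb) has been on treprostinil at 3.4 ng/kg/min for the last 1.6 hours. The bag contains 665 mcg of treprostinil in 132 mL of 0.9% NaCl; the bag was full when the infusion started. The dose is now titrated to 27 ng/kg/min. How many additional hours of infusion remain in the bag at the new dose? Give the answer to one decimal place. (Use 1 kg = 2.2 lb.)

Initial rate:
Weight = 53 lb ÷ 2.2 lb/kg = 24.09091 kg
Dose = 3.4 ng/kg/min × 24.09091 kg = 81.90909 ng/min
81.90909 ng/min × 60 min/hr = 4914.545 ng/hr
Concentration = 665 mcg ÷ 132 mL = 5.037879 mcg/mL = 5037.879 ng/mL
Rate = 4914.545 ng/hr ÷ 5037.879 ng/mL = 0.9755188 mL/hr
Volume infused so far = 0.9755188 mL/hr × 1.6 hr = 1.56083 mL
Volume remaining = 132 − 1.56083 = 130.4392 mL
New rate:
Dose = 27 ng/kg/min × 24.09091 kg = 650.4545 ng/min
650.4545 ng/min × 60 min/hr = 39027.27 ng/hr
Rate = 39027.27 ng/hr ÷ 5037.879 ng/mL = 7.746767 mL/hr
Time remaining = 130.4392 mL ÷ 7.746767 mL/hr = 16.83788 hr

16.8 hours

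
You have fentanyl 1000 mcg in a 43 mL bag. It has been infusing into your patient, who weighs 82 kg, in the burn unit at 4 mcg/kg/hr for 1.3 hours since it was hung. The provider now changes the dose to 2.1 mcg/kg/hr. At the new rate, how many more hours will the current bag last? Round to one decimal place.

Initial rate:
Dose = 4 mcg/kg/hr × 82 kg = 328 mcg/hr
Concentration = 1000 mcg ÷ 43 mL = 23.25581 mcg/mL
Rate = 328 mcg/hr ÷ 23.25581 mcg/mL = 14.104 mL/hr
Volume infused so far = 14.104 mL/hr × 1.3 hr = 18.3352 mL
Volume remaining = 43 − 18.3352 = 24.6648 mL
New rate:
Dose = 2.1 mcg/kg/hr × 82 kg = 172.2 mcg/hr
Rate = 172.2 mcg/hr ÷ 23.25581 mcg/mL = 7.4046 mL/hr
Time remaining = 24.6648 mL ÷ 7.4046 mL/hr = 3.33101 hr

3.3 hours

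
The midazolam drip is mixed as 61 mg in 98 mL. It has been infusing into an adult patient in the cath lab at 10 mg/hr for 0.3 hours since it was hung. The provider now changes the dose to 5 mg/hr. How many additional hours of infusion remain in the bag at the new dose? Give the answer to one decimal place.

11.6 hours

Initial rate:
Concentration = 61 mg ÷ 98 mL = 0.622449 mg/mL
Rate = 10 mg/hr ÷ 0.622449 mg/mL = 16.06557 mL/hr
Volume infused so far = 16.06557 mL/hr × 0.3 hr = 4.819672 mL
Volume remaining = 98 − 4.819672 = 93.18033 mL
New rate:
Rate = 5 mg/hr ÷ 0.622449 mg/mL = 8.032787 mL/hr
Time remaining = 93.18033 mL ÷ 8.032787 mL/hr = 11.6 hr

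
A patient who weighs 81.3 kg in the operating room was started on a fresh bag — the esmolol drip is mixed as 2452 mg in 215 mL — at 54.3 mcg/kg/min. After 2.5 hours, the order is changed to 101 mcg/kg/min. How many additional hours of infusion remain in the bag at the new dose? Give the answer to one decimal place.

3.6 hours

Initial rate:
Dose = 54.3 mcg/kg/min × 81.3 kg = 4414.59 mcg/min
4414.59 mcg/min × 60 min/hr = 264875.4 mcg/hr
Concentration = 2452 mg ÷ 215 mL = 11.40465 mg/mL = 11404.65 mcg/mL
Rate = 264875.4 mcg/hr ÷ 11404.65 mcg/mL = 23.22521 mL/hr
Volume infused so far = 23.22521 mL/hr × 2.5 hr = 58.06302 mL
Volume remaining = 215 − 58.06302 = 156.937 mL
New rate:
Dose = 101 mcg/kg/min × 81.3 kg = 8211.3 mcg/min
8211.3 mcg/min × 60 min/hr = 492678 mcg/hr
Rate = 492678 mcg/hr ÷ 11404.65 mcg/mL = 43.19974 mL/hr
Time remaining = 156.937 mL ÷ 43.19974 mL/hr = 3.632822 hr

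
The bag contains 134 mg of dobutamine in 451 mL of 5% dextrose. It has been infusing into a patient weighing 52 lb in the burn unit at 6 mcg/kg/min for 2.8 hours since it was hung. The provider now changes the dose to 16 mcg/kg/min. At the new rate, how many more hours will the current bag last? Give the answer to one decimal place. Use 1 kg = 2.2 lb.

4.9 hours

Initial rate:
Weight = 52 lb ÷ 2.2 lb/kg = 23.63636 kg
Dose = 6 mcg/kg/min × 23.63636 kg = 141.8182 mcg/min
141.8182 mcg/min × 60 min/hr = 8509.091 mcg/hr
Concentration = 134 mg ÷ 451 mL = 0.2971175 mg/mL = 297.1175 mcg/mL
Rate = 8509.091 mcg/hr ÷ 297.1175 mcg/mL = 28.63881 mL/hr
Volume infused so far = 28.63881 mL/hr × 2.8 hr = 80.18866 mL
Volume remaining = 451 − 80.18866 = 370.8113 mL
New rate:
Dose = 16 mcg/kg/min × 23.63636 kg = 378.1818 mcg/min
378.1818 mcg/min × 60 min/hr = 22690.91 mcg/hr
Rate = 22690.91 mcg/hr ÷ 297.1175 mcg/mL = 76.37015 mL/hr
Time remaining = 370.8113 mL ÷ 76.37015 mL/hr = 4.855449 hr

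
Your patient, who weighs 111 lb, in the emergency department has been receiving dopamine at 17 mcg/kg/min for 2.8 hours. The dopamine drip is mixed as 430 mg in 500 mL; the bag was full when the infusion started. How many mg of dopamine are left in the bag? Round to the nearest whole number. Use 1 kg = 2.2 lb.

286 mg

Weight = 111 lb ÷ 2.2 lb/kg = 50.45455 kg
Dose = 17 mcg/kg/min × 50.45455 kg = 857.7273 mcg/min
857.7273 mcg/min × 60 min/hr = 51463.64 mcg/hr
Concentration = 430 mg ÷ 500 mL = 0.86 mg/mL = 860 mcg/mL
Rate = 51463.64 mcg/hr ÷ 860 mcg/mL = 59.84144 mL/hr
Volume infused = 59.84144 mL/hr × 2.8 hr = 167.556 mL
Volume remaining = 500 − 167.556 = 332.444 mL
Drug remaining = 332.444 mL × 860 mcg/mL = 285901.8 mcg = 285.9018 mg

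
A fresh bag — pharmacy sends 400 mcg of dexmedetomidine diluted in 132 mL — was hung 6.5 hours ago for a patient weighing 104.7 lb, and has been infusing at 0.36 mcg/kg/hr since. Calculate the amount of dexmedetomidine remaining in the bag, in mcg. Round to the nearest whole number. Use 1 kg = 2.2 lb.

289 mcg

Weight = 104.7 lb ÷ 2.2 lb/kg = 47.59091 kg
Dose = 0.36 mcg/kg/hr × 47.59091 kg = 17.13273 mcg/hr
Concentration = 400 mcg ÷ 132 mL = 3.030303 mcg/mL
Rate = 17.13273 mcg/hr ÷ 3.030303 mcg/mL = 5.6538 mL/hr
Volume infused = 5.6538 mL/hr × 6.5 hr = 36.7497 mL
Volume remaining = 132 − 36.7497 = 95.2503 mL
Drug remaining = 95.2503 mL × 3.030303 mcg/mL = 288.6373 mcg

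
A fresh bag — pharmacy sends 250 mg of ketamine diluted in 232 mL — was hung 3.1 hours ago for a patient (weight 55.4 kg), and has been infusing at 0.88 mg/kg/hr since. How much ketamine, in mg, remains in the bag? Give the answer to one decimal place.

Dose = 0.88 mg/kg/hr × 55.4 kg = 48.752 mg/hr
Concentration = 250 mg ÷ 232 mL = 1.077586 mg/mL
Rate = 48.752 mg/hr ÷ 1.077586 mg/mL = 45.24186 mL/hr
Volume infused = 45.24186 mL/hr × 3.1 hr = 140.2498 mL
Volume remaining = 232 − 140.2498 = 91.75025 mL
Drug remaining = 91.75025 mL × 1.077586 mg/mL = 98.8688 mg

98.9 mg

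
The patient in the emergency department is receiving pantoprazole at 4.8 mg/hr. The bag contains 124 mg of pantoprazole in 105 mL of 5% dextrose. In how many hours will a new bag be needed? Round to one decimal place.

25.8 hours

Concentration = 124 mg ÷ 105 mL = 1.180952 mg/mL
Rate = 4.8 mg/hr ÷ 1.180952 mg/mL = 4.064516 mL/hr
Duration = 105 mL ÷ 4.064516 mL/hr = 25.83333 hr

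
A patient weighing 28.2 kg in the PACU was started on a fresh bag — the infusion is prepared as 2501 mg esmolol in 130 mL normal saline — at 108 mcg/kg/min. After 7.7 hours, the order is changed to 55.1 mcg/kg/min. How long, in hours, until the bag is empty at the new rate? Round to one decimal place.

Initial rate:
Dose = 108 mcg/kg/min × 28.2 kg = 3045.6 mcg/min
3045.6 mcg/min × 60 min/hr = 182736 mcg/hr
Concentration = 2501 mg ÷ 130 mL = 19.23846 mg/mL = 19238.46 mcg/mL
Rate = 182736 mcg/hr ÷ 19238.46 mcg/mL = 9.498473 mL/hr
Volume infused so far = 9.498473 mL/hr × 7.7 hr = 73.13824 mL
Volume remaining = 130 − 73.13824 = 56.86176 mL
New rate:
Dose = 55.1 mcg/kg/min × 28.2 kg = 1553.82 mcg/min
1553.82 mcg/min × 60 min/hr = 93229.2 mcg/hr
Rate = 93229.2 mcg/hr ÷ 19238.46 mcg/mL = 4.84598 mL/hr
Time remaining = 56.86176 mL ÷ 4.84598 mL/hr = 11.7338 hr

11.7 hours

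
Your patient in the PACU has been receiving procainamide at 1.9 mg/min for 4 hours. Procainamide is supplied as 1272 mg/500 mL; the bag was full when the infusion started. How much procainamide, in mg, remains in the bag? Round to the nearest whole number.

816 mg

1.9 mg/min × 60 min/hr = 114 mg/hr
Concentration = 1272 mg ÷ 500 mL = 2.544 mg/mL
Rate = 114 mg/hr ÷ 2.544 mg/mL = 44.81132 mL/hr
Volume infused = 44.81132 mL/hr × 4 hr = 179.2453 mL
Volume remaining = 500 − 179.2453 = 320.7547 mL
Drug remaining = 320.7547 mL × 2.544 mg/mL = 816 mg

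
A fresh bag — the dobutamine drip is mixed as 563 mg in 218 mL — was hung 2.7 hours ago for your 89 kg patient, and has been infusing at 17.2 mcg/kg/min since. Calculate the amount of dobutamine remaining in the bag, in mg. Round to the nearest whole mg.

315 mg

Dose = 17.2 mcg/kg/min × 89 kg = 1530.8 mcg/min
1530.8 mcg/min × 60 min/hr = 91848 mcg/hr
Concentration = 563 mg ÷ 218 mL = 2.582569 mg/mL = 2582.569 mcg/mL
Rate = 91848 mcg/hr ÷ 2582.569 mcg/mL = 35.56459 mL/hr
Volume infused = 35.56459 mL/hr × 2.7 hr = 96.02439 mL
Volume remaining = 218 − 96.02439 = 121.9756 mL
Drug remaining = 121.9756 mL × 2582.569 mcg/mL = 315010.4 mcg = 315.0104 mg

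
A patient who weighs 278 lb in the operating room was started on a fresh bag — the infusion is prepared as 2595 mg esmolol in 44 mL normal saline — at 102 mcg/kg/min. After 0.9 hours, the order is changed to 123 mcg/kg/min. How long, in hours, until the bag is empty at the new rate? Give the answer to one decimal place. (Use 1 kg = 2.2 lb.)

Initial rate:
Weight = 278 lb ÷ 2.2 lb/kg = 126.3636 kg
Dose = 102 mcg/kg/min × 126.3636 kg = 12889.09 mcg/min
12889.09 mcg/min × 60 min/hr = 773345.5 mcg/hr
Concentration = 2595 mg ÷ 44 mL = 58.97727 mg/mL = 58977.27 mcg/mL
Rate = 773345.5 mcg/hr ÷ 58977.27 mcg/mL = 13.1126 mL/hr
Volume infused so far = 13.1126 mL/hr × 0.9 hr = 11.80134 mL
Volume remaining = 44 − 11.80134 = 32.19866 mL
New rate:
Dose = 123 mcg/kg/min × 126.3636 kg = 15542.73 mcg/min
15542.73 mcg/min × 60 min/hr = 932563.6 mcg/hr
Rate = 932563.6 mcg/hr ÷ 58977.27 mcg/mL = 15.81225 mL/hr
Time remaining = 32.19866 mL ÷ 15.81225 mL/hr = 2.03631 hr

2.0 hours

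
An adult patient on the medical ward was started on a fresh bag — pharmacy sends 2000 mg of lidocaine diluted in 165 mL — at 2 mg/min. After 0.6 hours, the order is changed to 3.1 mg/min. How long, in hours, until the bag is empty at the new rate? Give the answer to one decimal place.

10.4 hours

Initial rate:
2 mg/min × 60 min/hr = 120 mg/hr
Concentration = 2000 mg ÷ 165 mL = 12.12121 mg/mL
Rate = 120 mg/hr ÷ 12.12121 mg/mL = 9.9 mL/hr
Volume infused so far = 9.9 mL/hr × 0.6 hr = 5.94 mL
Volume remaining = 165 − 5.94 = 159.06 mL
New rate:
3.1 mg/min × 60 min/hr = 186 mg/hr
Rate = 186 mg/hr ÷ 12.12121 mg/mL = 15.345 mL/hr
Time remaining = 159.06 mL ÷ 15.345 mL/hr = 10.36559 hr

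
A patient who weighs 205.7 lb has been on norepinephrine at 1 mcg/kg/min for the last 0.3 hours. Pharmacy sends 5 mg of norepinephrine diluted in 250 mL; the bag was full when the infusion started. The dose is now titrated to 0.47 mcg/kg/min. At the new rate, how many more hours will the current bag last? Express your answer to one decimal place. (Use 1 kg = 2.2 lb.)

1.3 hours

Initial rate:
Weight = 205.7 lb ÷ 2.2 lb/kg = 93.5 kg
Dose = 1 mcg/kg/min × 93.5 kg = 93.5 mcg/min
93.5 mcg/min × 60 min/hr = 5610 mcg/hr
Concentration = 5 mg ÷ 250 mL = 0.02 mg/mL = 20 mcg/mL
Rate = 5610 mcg/hr ÷ 20 mcg/mL = 280.5 mL/hr
Volume infused so far = 280.5 mL/hr × 0.3 hr = 84.15 mL
Volume remaining = 250 − 84.15 = 165.85 mL
New rate:
Dose = 0.47 mcg/kg/min × 93.5 kg = 43.945 mcg/min
43.945 mcg/min × 60 min/hr = 2636.7 mcg/hr
Rate = 2636.7 mcg/hr ÷ 20 mcg/mL = 131.835 mL/hr
Time remaining = 165.85 mL ÷ 131.835 mL/hr = 1.258012 hr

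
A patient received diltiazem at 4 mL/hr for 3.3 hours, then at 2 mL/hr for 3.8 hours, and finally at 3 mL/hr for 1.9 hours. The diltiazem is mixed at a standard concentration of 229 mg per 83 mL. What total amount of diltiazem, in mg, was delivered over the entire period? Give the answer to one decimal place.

Concentration = 229 mg ÷ 83 mL = 2.759036 mg/mL
Stage 1: 4 mL/hr × 3.3 hr = 13.2 mL → 13.2 mL × 2.759036 mg/mL = 36.41928 mg
Stage 2: 2 mL/hr × 3.8 hr = 7.6 mL → 7.6 mL × 2.759036 mg/mL = 20.96867 mg
Stage 3: 3 mL/hr × 1.9 hr = 5.7 mL → 5.7 mL × 2.759036 mg/mL = 15.72651 mg
Total = 36.41928 + 20.96867 + 15.72651 = 73.11446 mg

73.1 mg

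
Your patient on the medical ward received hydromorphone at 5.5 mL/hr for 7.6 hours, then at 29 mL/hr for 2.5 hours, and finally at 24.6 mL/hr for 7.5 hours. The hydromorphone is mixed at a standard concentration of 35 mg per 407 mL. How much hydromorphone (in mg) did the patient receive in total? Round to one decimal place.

25.7 mg

Concentration = 35 mg ÷ 407 mL = 0.08599509 mg/mL
Stage 1: 5.5 mL/hr × 7.6 hr = 41.8 mL → 41.8 mL × 0.08599509 mg/mL = 3.594595 mg
Stage 2: 29 mL/hr × 2.5 hr = 72.5 mL → 72.5 mL × 0.08599509 mg/mL = 6.234644 mg
Stage 3: 24.6 mL/hr × 7.5 hr = 184.5 mL → 184.5 mL × 0.08599509 mg/mL = 15.86609 mg
Total = 3.594595 + 6.234644 + 15.86609 = 25.69533 mg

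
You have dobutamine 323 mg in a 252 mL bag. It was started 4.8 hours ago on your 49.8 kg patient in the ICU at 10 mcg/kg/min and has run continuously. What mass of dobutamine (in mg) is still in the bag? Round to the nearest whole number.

180 mg

Dose = 10 mcg/kg/min × 49.8 kg = 498 mcg/min
498 mcg/min × 60 min/hr = 29880 mcg/hr
Concentration = 323 mg ÷ 252 mL = 1.281746 mg/mL = 1281.746 mcg/mL
Rate = 29880 mcg/hr ÷ 1281.746 mcg/mL = 23.31195 mL/hr
Volume infused = 23.31195 mL/hr × 4.8 hr = 111.8974 mL
Volume remaining = 252 − 111.8974 = 140.1026 mL
Drug remaining = 140.1026 mL × 1281.746 mcg/mL = 179576 mcg = 179.576 mg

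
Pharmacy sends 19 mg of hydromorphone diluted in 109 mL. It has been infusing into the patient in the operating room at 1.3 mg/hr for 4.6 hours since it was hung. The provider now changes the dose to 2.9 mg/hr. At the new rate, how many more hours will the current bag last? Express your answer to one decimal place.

4.5 hours

Initial rate:
Concentration = 19 mg ÷ 109 mL = 0.1743119 mg/mL
Rate = 1.3 mg/hr ÷ 0.1743119 mg/mL = 7.457895 mL/hr
Volume infused so far = 7.457895 mL/hr × 4.6 hr = 34.30632 mL
Volume remaining = 109 − 34.30632 = 74.69368 mL
New rate:
Rate = 2.9 mg/hr ÷ 0.1743119 mg/mL = 16.63684 mL/hr
Time remaining = 74.69368 mL ÷ 16.63684 mL/hr = 4.489655 hr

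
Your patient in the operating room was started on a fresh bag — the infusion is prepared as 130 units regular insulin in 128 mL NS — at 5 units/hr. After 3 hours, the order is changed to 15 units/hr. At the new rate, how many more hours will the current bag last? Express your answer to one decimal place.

Initial rate:
Concentration = 130 units ÷ 128 mL = 1.015625 units/mL
Rate = 5 units/hr ÷ 1.015625 units/mL = 4.923077 mL/hr
Volume infused so far = 4.923077 mL/hr × 3 hr = 14.76923 mL
Volume remaining = 128 − 14.76923 = 113.2308 mL
New rate:
Rate = 15 units/hr ÷ 1.015625 units/mL = 14.76923 mL/hr
Time remaining = 113.2308 mL ÷ 14.76923 mL/hr = 7.666667 hr

7.7 hours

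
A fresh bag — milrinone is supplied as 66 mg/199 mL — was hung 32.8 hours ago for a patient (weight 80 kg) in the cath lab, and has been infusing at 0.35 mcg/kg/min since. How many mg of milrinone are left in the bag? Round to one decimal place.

10.9 mg

Dose = 0.35 mcg/kg/min × 80 kg = 28 mcg/min
28 mcg/min × 60 min/hr = 1680 mcg/hr
Concentration = 66 mg ÷ 199 mL = 0.3316583 mg/mL = 331.6583 mcg/mL
Rate = 1680 mcg/hr ÷ 331.6583 mcg/mL = 5.065455 mL/hr
Volume infused = 5.065455 mL/hr × 32.8 hr = 166.1469 mL
Volume remaining = 199 − 166.1469 = 32.85309 mL
Drug remaining = 32.85309 mL × 331.6583 mcg/mL = 10896 mcg = 10.896 mg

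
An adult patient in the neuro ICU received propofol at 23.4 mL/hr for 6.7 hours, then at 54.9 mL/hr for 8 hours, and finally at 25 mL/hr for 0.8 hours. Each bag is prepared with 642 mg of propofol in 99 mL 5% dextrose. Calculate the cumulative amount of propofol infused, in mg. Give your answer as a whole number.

Concentration = 642 mg ÷ 99 mL = 6.484848 mg/mL
Stage 1: 23.4 mL/hr × 6.7 hr = 156.78 mL → 156.78 mL × 6.484848 mg/mL = 1016.695 mg
Stage 2: 54.9 mL/hr × 8 hr = 439.2 mL → 439.2 mL × 6.484848 mg/mL = 2848.145 mg
Stage 3: 25 mL/hr × 0.8 hr = 20 mL → 20 mL × 6.484848 mg/mL = 129.697 mg
Total = 1016.695 + 2848.145 + 129.697 = 3994.537 mg

3995 mg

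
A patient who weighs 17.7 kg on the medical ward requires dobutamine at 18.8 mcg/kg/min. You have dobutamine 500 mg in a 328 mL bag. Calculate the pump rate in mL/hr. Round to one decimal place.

13.1 mL/hr

Dose = 18.8 mcg/kg/min × 17.7 kg = 332.76 mcg/min
332.76 mcg/min × 60 min/hr = 19965.6 mcg/hr
Concentration = 500 mg ÷ 328 mL = 1.52439 mg/mL = 1524.39 mcg/mL
Rate = 19965.6 mcg/hr ÷ 1524.39 mcg/mL = 13.09743 mL/hr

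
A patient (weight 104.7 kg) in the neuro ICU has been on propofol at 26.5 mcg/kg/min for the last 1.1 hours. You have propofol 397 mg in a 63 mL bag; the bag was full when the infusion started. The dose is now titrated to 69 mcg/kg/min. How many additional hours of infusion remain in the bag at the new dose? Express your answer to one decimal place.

0.5 hours

Initial rate:
Dose = 26.5 mcg/kg/min × 104.7 kg = 2774.55 mcg/min
2774.55 mcg/min × 60 min/hr = 166473 mcg/hr
Concentration = 397 mg ÷ 63 mL = 6.301587 mg/mL = 6301.587 mcg/mL
Rate = 166473 mcg/hr ÷ 6301.587 mcg/mL = 26.41763 mL/hr
Volume infused so far = 26.41763 mL/hr × 1.1 hr = 29.05939 mL
Volume remaining = 63 − 29.05939 = 33.94061 mL
New rate:
Dose = 69 mcg/kg/min × 104.7 kg = 7224.3 mcg/min
7224.3 mcg/min × 60 min/hr = 433458 mcg/hr
Rate = 433458 mcg/hr ÷ 6301.587 mcg/mL = 68.78553 mL/hr
Time remaining = 33.94061 mL ÷ 68.78553 mL/hr = 0.4934266 hr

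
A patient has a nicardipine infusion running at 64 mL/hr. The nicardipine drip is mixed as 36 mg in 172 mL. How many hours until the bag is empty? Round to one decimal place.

2.7 hours

Duration = 172 mL ÷ 64 mL/hr = 2.6875 hr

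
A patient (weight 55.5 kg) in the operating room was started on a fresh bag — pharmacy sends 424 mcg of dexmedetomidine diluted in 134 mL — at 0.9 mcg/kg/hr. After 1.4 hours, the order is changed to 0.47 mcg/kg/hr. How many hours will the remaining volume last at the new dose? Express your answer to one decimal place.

13.6 hours

Initial rate:
Dose = 0.9 mcg/kg/hr × 55.5 kg = 49.95 mcg/hr
Concentration = 424 mcg ÷ 134 mL = 3.164179 mcg/mL
Rate = 49.95 mcg/hr ÷ 3.164179 mcg/mL = 15.78608 mL/hr
Volume infused so far = 15.78608 mL/hr × 1.4 hr = 22.10052 mL
Volume remaining = 134 − 22.10052 = 111.8995 mL
New rate:
Dose = 0.47 mcg/kg/hr × 55.5 kg = 26.085 mcg/hr
Rate = 26.085 mcg/hr ÷ 3.164179 mcg/mL = 8.243844 mL/hr
Time remaining = 111.8995 mL ÷ 8.243844 mL/hr = 13.5737 hr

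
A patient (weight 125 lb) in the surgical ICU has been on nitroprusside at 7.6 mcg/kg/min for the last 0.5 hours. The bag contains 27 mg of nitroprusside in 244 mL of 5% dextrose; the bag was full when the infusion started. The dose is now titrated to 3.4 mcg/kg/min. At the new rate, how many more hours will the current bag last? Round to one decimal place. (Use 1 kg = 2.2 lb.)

1.2 hours

Initial rate:
Weight = 125 lb ÷ 2.2 lb/kg = 56.81818 kg
Dose = 7.6 mcg/kg/min × 56.81818 kg = 431.8182 mcg/min
431.8182 mcg/min × 60 min/hr = 25909.09 mcg/hr
Concentration = 27 mg ÷ 244 mL = 0.1106557 mg/mL = 110.6557 mcg/mL
Rate = 25909.09 mcg/hr ÷ 110.6557 mcg/mL = 234.1414 mL/hr
Volume infused so far = 234.1414 mL/hr × 0.5 hr = 117.0707 mL
Volume remaining = 244 − 117.0707 = 126.9293 mL
New rate:
Dose = 3.4 mcg/kg/min × 56.81818 kg = 193.1818 mcg/min
193.1818 mcg/min × 60 min/hr = 11590.91 mcg/hr
Rate = 11590.91 mcg/hr ÷ 110.6557 mcg/mL = 104.7475 mL/hr
Time remaining = 126.9293 mL ÷ 104.7475 mL/hr = 1.211765 hr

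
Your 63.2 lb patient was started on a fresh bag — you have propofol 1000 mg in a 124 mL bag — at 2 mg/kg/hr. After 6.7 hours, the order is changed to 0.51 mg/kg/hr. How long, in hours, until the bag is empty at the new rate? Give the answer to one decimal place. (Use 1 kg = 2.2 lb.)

42.0 hours

Initial rate:
Weight = 63.2 lb ÷ 2.2 lb/kg = 28.72727 kg
Dose = 2 mg/kg/hr × 28.72727 kg = 57.45455 mg/hr
Concentration = 1000 mg ÷ 124 mL = 8.064516 mg/mL
Rate = 57.45455 mg/hr ÷ 8.064516 mg/mL = 7.124364 mL/hr
Volume infused so far = 7.124364 mL/hr × 6.7 hr = 47.73324 mL
Volume remaining = 124 − 47.73324 = 76.26676 mL
New rate:
Dose = 0.51 mg/kg/hr × 28.72727 kg = 14.65091 mg/hr
Rate = 14.65091 mg/hr ÷ 8.064516 mg/mL = 1.816713 mL/hr
Time remaining = 76.26676 mL ÷ 1.816713 mL/hr = 41.98064 hr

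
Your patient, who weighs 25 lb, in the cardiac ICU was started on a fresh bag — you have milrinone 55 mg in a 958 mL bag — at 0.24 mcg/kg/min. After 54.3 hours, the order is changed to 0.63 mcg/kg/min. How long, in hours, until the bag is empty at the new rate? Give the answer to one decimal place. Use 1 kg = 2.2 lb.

107.4 hours

Initial rate:
Weight = 25 lb ÷ 2.2 lb/kg = 11.36364 kg
Dose = 0.24 mcg/kg/min × 11.36364 kg = 2.727273 mcg/min
2.727273 mcg/min × 60 min/hr = 163.6364 mcg/hr
Concentration = 55 mg ÷ 958 mL = 0.05741127 mg/mL = 57.41127 mcg/mL
Rate = 163.6364 mcg/hr ÷ 57.41127 mcg/mL = 2.850248 mL/hr
Volume infused so far = 2.850248 mL/hr × 54.3 hr = 154.7685 mL
Volume remaining = 958 − 154.7685 = 803.2315 mL
New rate:
Dose = 0.63 mcg/kg/min × 11.36364 kg = 7.159091 mcg/min
7.159091 mcg/min × 60 min/hr = 429.5455 mcg/hr
Rate = 429.5455 mcg/hr ÷ 57.41127 mcg/mL = 7.481901 mL/hr
Time remaining = 803.2315 mL ÷ 7.481901 mL/hr = 107.3566 hr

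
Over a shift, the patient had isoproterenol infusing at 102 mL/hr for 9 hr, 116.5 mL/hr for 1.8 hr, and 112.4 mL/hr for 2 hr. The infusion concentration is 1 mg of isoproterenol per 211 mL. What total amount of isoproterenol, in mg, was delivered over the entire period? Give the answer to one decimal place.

6.4 mg

Concentration = 1 mg ÷ 211 mL = 0.004739336 mg/mL
Stage 1: 102 mL/hr × 9 hr = 918 mL → 918 mL × 0.004739336 mg/mL = 4.350711 mg
Stage 2: 116.5 mL/hr × 1.8 hr = 209.7 mL → 209.7 mL × 0.004739336 mg/mL = 0.9938389 mg
Stage 3: 112.4 mL/hr × 2 hr = 224.8 mL → 224.8 mL × 0.004739336 mg/mL = 1.065403 mg
Total = 4.350711 + 0.9938389 + 1.065403 = 6.409953 mg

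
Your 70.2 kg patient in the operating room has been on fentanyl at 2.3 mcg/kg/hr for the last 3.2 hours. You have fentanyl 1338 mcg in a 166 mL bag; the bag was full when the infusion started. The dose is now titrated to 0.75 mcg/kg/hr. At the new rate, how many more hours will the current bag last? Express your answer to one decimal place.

Initial rate:
Dose = 2.3 mcg/kg/hr × 70.2 kg = 161.46 mcg/hr
Concentration = 1338 mcg ÷ 166 mL = 8.060241 mcg/mL
Rate = 161.46 mcg/hr ÷ 8.060241 mcg/mL = 20.03166 mL/hr
Volume infused so far = 20.03166 mL/hr × 3.2 hr = 64.10131 mL
Volume remaining = 166 − 64.10131 = 101.8987 mL
New rate:
Dose = 0.75 mcg/kg/hr × 70.2 kg = 52.65 mcg/hr
Rate = 52.65 mcg/hr ÷ 8.060241 mcg/mL = 6.532063 mL/hr
Time remaining = 101.8987 mL ÷ 6.532063 mL/hr = 15.59977 hr

15.6 hours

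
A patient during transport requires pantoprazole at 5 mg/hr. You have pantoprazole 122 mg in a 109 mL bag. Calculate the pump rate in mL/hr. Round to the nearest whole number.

Concentration = 122 mg ÷ 109 mL = 1.119266 mg/mL
Rate = 5 mg/hr ÷ 1.119266 mg/mL = 4.467213 mL/hr

4 mL/hr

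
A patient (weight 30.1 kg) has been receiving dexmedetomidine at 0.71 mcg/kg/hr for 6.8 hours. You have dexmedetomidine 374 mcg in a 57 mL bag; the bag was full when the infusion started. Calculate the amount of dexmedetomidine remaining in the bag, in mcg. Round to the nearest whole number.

229 mcg

Dose = 0.71 mcg/kg/hr × 30.1 kg = 21.371 mcg/hr
Concentration = 374 mcg ÷ 57 mL = 6.561404 mcg/mL
Rate = 21.371 mcg/hr ÷ 6.561404 mcg/mL = 3.257078 mL/hr
Volume infused = 3.257078 mL/hr × 6.8 hr = 22.14813 mL
Volume remaining = 57 − 22.14813 = 34.85187 mL
Drug remaining = 34.85187 mL × 6.561404 mcg/mL = 228.6772 mcg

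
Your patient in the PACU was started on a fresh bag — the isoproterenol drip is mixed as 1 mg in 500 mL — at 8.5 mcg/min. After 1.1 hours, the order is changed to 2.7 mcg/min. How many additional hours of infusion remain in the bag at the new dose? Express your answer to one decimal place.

Initial rate:
8.5 mcg/min × 60 min/hr = 510 mcg/hr
Concentration = 1 mg ÷ 500 mL = 0.002 mg/mL = 2 mcg/mL
Rate = 510 mcg/hr ÷ 2 mcg/mL = 255 mL/hr
Volume infused so far = 255 mL/hr × 1.1 hr = 280.5 mL
Volume remaining = 500 − 280.5 = 219.5 mL
New rate:
2.7 mcg/min × 60 min/hr = 162 mcg/hr
Rate = 162 mcg/hr ÷ 2 mcg/mL = 81 mL/hr
Time remaining = 219.5 mL ÷ 81 mL/hr = 2.709877 hr

2.7 hours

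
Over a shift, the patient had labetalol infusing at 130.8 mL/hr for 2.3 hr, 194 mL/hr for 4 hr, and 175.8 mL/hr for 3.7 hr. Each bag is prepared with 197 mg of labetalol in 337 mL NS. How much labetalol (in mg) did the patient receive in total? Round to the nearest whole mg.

1010 mg

Concentration = 197 mg ÷ 337 mL = 0.5845697 mg/mL
Stage 1: 130.8 mL/hr × 2.3 hr = 300.84 mL → 300.84 mL × 0.5845697 mg/mL = 175.862 mg
Stage 2: 194 mL/hr × 4 hr = 776 mL → 776 mL × 0.5845697 mg/mL = 453.6261 mg
Stage 3: 175.8 mL/hr × 3.7 hr = 650.46 mL → 650.46 mL × 0.5845697 mg/mL = 380.2392 mg
Total = 175.862 + 453.6261 + 380.2392 = 1009.727 mg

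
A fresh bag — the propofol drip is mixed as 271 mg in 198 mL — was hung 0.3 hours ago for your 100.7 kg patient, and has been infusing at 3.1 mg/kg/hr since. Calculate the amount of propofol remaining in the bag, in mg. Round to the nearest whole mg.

177 mg

Dose = 3.1 mg/kg/hr × 100.7 kg = 312.17 mg/hr
Concentration = 271 mg ÷ 198 mL = 1.368687 mg/mL
Rate = 312.17 mg/hr ÷ 1.368687 mg/mL = 228.0799 mL/hr
Volume infused = 228.0799 mL/hr × 0.3 hr = 68.42398 mL
Volume remaining = 198 − 68.42398 = 129.576 mL
Drug remaining = 129.576 mL × 1.368687 mg/mL = 177.349 mg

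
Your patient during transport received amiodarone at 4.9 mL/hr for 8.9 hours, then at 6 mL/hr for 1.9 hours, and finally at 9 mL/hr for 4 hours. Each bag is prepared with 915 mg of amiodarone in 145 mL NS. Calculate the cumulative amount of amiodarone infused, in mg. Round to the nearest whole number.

574 mg

Concentration = 915 mg ÷ 145 mL = 6.310345 mg/mL
Stage 1: 4.9 mL/hr × 8.9 hr = 43.61 mL → 43.61 mL × 6.310345 mg/mL = 275.1941 mg
Stage 2: 6 mL/hr × 1.9 hr = 11.4 mL → 11.4 mL × 6.310345 mg/mL = 71.93793 mg
Stage 3: 9 mL/hr × 4 hr = 36 mL → 36 mL × 6.310345 mg/mL = 227.1724 mg
Total = 275.1941 + 71.93793 + 227.1724 = 574.3045 mg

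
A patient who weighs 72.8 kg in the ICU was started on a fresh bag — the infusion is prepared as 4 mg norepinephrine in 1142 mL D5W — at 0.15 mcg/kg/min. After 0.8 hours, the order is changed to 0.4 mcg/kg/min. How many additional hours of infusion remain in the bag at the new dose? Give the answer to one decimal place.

2.0 hours

Initial rate:
Dose = 0.15 mcg/kg/min × 72.8 kg = 10.92 mcg/min
10.92 mcg/min × 60 min/hr = 655.2 mcg/hr
Concentration = 4 mg ÷ 1142 mL = 0.003502627 mg/mL = 3.502627 mcg/mL
Rate = 655.2 mcg/hr ÷ 3.502627 mcg/mL = 187.0596 mL/hr
Volume infused so far = 187.0596 mL/hr × 0.8 hr = 149.6477 mL
Volume remaining = 1142 − 149.6477 = 992.3523 mL
New rate:
Dose = 0.4 mcg/kg/min × 72.8 kg = 29.12 mcg/min
29.12 mcg/min × 60 min/hr = 1747.2 mcg/hr
Rate = 1747.2 mcg/hr ÷ 3.502627 mcg/mL = 498.8256 mL/hr
Time remaining = 992.3523 mL ÷ 498.8256 mL/hr = 1.989377 hr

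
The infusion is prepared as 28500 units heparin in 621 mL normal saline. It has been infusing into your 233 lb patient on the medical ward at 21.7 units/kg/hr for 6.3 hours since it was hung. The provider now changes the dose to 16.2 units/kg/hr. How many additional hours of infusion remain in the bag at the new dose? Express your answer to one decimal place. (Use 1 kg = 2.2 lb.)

Initial rate:
Weight = 233 lb ÷ 2.2 lb/kg = 105.9091 kg
Dose = 21.7 units/kg/hr × 105.9091 kg = 2298.227 units/hr
Concentration = 28500 units ÷ 621 mL = 45.89372 units/mL
Rate = 2298.227 units/hr ÷ 45.89372 units/mL = 50.07716 mL/hr
Volume infused so far = 50.07716 mL/hr × 6.3 hr = 315.4861 mL
Volume remaining = 621 − 315.4861 = 305.5139 mL
New rate:
Dose = 16.2 units/kg/hr × 105.9091 kg = 1715.727 units/hr
Rate = 1715.727 units/hr ÷ 45.89372 units/mL = 37.38479 mL/hr
Time remaining = 305.5139 mL ÷ 37.38479 mL/hr = 8.172143 hr

8.2 hours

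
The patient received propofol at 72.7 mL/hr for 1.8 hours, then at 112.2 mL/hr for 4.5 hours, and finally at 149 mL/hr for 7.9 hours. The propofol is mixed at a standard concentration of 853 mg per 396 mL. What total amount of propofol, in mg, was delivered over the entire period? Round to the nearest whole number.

Concentration = 853 mg ÷ 396 mL = 2.15404 mg/mL
Stage 1: 72.7 mL/hr × 1.8 hr = 130.86 mL → 130.86 mL × 2.15404 mg/mL = 281.8777 mg
Stage 2: 112.2 mL/hr × 4.5 hr = 504.9 mL → 504.9 mL × 2.15404 mg/mL = 1087.575 mg
Stage 3: 149 mL/hr × 7.9 hr = 1177.1 mL → 1177.1 mL × 2.15404 mg/mL = 2535.521 mg
Total = 281.8777 + 1087.575 + 2535.521 = 3904.974 mg

3905 mg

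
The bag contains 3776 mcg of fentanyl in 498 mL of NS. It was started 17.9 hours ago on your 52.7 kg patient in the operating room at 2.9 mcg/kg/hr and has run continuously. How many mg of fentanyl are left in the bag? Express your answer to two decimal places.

Dose = 2.9 mcg/kg/hr × 52.7 kg = 152.83 mcg/hr
Concentration = 3776 mcg ÷ 498 mL = 7.582329 mcg/mL
Rate = 152.83 mcg/hr ÷ 7.582329 mcg/mL = 20.15608 mL/hr
Volume infused = 20.15608 mL/hr × 17.9 hr = 360.7937 mL
Volume remaining = 498 − 360.7937 = 137.2063 mL
Drug remaining = 137.2063 mL × 7.582329 mcg/mL = 1040.343 mcg = 1.040343 mg

1.04 mg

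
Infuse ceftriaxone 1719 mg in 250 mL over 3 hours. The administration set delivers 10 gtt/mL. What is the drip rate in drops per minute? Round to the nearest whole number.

14 gtt/min

250 mL ÷ (3 hr × 60 = 180 min) = 1.388889 mL/min
1.388889 mL/min × 10 gtt/mL = 13.88889 gtt/min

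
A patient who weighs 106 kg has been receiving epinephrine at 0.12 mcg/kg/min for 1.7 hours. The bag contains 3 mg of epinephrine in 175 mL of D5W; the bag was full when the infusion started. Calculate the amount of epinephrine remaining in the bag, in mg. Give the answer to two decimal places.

1.70 mg

Dose = 0.12 mcg/kg/min × 106 kg = 12.72 mcg/min
12.72 mcg/min × 60 min/hr = 763.2 mcg/hr
Concentration = 3 mg ÷ 175 mL = 0.01714286 mg/mL = 17.14286 mcg/mL
Rate = 763.2 mcg/hr ÷ 17.14286 mcg/mL = 44.52 mL/hr
Volume infused = 44.52 mL/hr × 1.7 hr = 75.684 mL
Volume remaining = 175 − 75.684 = 99.316 mL
Drug remaining = 99.316 mL × 17.14286 mcg/mL = 1702.56 mcg = 1.70256 mg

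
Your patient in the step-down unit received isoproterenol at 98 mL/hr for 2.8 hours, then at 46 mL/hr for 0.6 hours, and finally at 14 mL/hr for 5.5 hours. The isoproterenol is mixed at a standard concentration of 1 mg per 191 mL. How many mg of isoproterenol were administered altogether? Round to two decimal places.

1.98 mg

Concentration = 1 mg ÷ 191 mL = 0.005235602 mg/mL
Stage 1: 98 mL/hr × 2.8 hr = 274.4 mL → 274.4 mL × 0.005235602 mg/mL = 1.436649 mg
Stage 2: 46 mL/hr × 0.6 hr = 27.6 mL → 27.6 mL × 0.005235602 mg/mL = 0.1445026 mg
Stage 3: 14 mL/hr × 5.5 hr = 77 mL → 77 mL × 0.005235602 mg/mL = 0.4031414 mg
Total = 1.436649 + 0.1445026 + 0.4031414 = 1.984293 mg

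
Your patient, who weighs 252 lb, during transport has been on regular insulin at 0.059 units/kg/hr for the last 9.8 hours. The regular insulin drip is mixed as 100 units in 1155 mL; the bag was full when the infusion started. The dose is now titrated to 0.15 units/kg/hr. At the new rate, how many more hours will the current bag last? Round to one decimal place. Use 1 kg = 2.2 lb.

2.0 hours

Initial rate:
Weight = 252 lb ÷ 2.2 lb/kg = 114.5455 kg
Dose = 0.059 units/kg/hr × 114.5455 kg = 6.758182 units/hr
Concentration = 100 units ÷ 1155 mL = 0.08658009 units/mL
Rate = 6.758182 units/hr ÷ 0.08658009 units/mL = 78.057 mL/hr
Volume infused so far = 78.057 mL/hr × 9.8 hr = 764.9586 mL
Volume remaining = 1155 − 764.9586 = 390.0414 mL
New rate:
Dose = 0.15 units/kg/hr × 114.5455 kg = 17.18182 units/hr
Rate = 17.18182 units/hr ÷ 0.08658009 units/mL = 198.45 mL/hr
Time remaining = 390.0414 mL ÷ 198.45 mL/hr = 1.965439 hr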